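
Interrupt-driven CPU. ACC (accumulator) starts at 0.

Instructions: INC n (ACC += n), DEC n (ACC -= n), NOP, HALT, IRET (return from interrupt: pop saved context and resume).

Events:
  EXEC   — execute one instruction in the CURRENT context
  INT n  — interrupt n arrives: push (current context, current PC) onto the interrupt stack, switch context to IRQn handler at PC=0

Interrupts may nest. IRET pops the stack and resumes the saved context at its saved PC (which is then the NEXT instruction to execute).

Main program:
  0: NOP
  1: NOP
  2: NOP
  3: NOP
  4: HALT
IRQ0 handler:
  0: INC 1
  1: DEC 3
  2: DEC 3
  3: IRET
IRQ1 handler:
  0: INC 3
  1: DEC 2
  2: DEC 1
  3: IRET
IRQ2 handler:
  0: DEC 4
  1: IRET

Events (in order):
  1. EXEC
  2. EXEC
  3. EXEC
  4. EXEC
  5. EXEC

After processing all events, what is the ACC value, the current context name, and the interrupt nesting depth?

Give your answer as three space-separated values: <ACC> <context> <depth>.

Answer: 0 MAIN 0

Derivation:
Event 1 (EXEC): [MAIN] PC=0: NOP
Event 2 (EXEC): [MAIN] PC=1: NOP
Event 3 (EXEC): [MAIN] PC=2: NOP
Event 4 (EXEC): [MAIN] PC=3: NOP
Event 5 (EXEC): [MAIN] PC=4: HALT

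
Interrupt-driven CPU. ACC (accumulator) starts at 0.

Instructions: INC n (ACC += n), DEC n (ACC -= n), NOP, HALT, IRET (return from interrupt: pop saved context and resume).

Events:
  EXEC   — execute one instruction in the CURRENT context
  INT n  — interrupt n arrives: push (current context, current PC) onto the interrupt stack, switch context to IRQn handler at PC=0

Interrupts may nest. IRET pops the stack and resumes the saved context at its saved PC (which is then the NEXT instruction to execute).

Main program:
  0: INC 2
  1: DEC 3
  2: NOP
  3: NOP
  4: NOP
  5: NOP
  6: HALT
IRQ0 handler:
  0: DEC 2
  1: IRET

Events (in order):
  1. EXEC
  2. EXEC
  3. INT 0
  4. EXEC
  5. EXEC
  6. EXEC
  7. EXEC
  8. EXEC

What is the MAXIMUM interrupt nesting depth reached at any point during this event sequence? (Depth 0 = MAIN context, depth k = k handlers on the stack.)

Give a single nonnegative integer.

Answer: 1

Derivation:
Event 1 (EXEC): [MAIN] PC=0: INC 2 -> ACC=2 [depth=0]
Event 2 (EXEC): [MAIN] PC=1: DEC 3 -> ACC=-1 [depth=0]
Event 3 (INT 0): INT 0 arrives: push (MAIN, PC=2), enter IRQ0 at PC=0 (depth now 1) [depth=1]
Event 4 (EXEC): [IRQ0] PC=0: DEC 2 -> ACC=-3 [depth=1]
Event 5 (EXEC): [IRQ0] PC=1: IRET -> resume MAIN at PC=2 (depth now 0) [depth=0]
Event 6 (EXEC): [MAIN] PC=2: NOP [depth=0]
Event 7 (EXEC): [MAIN] PC=3: NOP [depth=0]
Event 8 (EXEC): [MAIN] PC=4: NOP [depth=0]
Max depth observed: 1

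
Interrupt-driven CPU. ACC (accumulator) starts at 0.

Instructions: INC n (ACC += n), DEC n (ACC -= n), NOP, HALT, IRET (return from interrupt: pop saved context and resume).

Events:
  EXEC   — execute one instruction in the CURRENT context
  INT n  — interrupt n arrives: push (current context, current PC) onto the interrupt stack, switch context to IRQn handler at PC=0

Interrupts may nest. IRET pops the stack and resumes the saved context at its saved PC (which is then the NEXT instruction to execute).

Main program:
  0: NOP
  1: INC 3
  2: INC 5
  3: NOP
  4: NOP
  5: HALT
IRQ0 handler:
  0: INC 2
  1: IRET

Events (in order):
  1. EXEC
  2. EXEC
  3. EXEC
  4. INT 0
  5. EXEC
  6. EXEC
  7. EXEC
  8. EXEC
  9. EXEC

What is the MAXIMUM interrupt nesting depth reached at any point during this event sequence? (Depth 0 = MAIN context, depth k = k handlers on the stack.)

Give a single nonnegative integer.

Event 1 (EXEC): [MAIN] PC=0: NOP [depth=0]
Event 2 (EXEC): [MAIN] PC=1: INC 3 -> ACC=3 [depth=0]
Event 3 (EXEC): [MAIN] PC=2: INC 5 -> ACC=8 [depth=0]
Event 4 (INT 0): INT 0 arrives: push (MAIN, PC=3), enter IRQ0 at PC=0 (depth now 1) [depth=1]
Event 5 (EXEC): [IRQ0] PC=0: INC 2 -> ACC=10 [depth=1]
Event 6 (EXEC): [IRQ0] PC=1: IRET -> resume MAIN at PC=3 (depth now 0) [depth=0]
Event 7 (EXEC): [MAIN] PC=3: NOP [depth=0]
Event 8 (EXEC): [MAIN] PC=4: NOP [depth=0]
Event 9 (EXEC): [MAIN] PC=5: HALT [depth=0]
Max depth observed: 1

Answer: 1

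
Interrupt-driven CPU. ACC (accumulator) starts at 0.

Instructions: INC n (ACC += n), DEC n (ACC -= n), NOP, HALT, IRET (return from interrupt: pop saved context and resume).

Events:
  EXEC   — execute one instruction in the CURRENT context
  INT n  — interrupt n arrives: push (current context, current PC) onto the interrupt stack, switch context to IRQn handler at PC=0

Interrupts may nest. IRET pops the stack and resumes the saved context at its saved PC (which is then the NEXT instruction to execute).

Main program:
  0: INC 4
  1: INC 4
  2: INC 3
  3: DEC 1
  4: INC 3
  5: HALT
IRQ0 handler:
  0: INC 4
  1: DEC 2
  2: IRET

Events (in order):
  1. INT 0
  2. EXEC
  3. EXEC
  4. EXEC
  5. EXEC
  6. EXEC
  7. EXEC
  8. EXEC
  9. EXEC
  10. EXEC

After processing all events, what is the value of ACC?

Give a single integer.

Event 1 (INT 0): INT 0 arrives: push (MAIN, PC=0), enter IRQ0 at PC=0 (depth now 1)
Event 2 (EXEC): [IRQ0] PC=0: INC 4 -> ACC=4
Event 3 (EXEC): [IRQ0] PC=1: DEC 2 -> ACC=2
Event 4 (EXEC): [IRQ0] PC=2: IRET -> resume MAIN at PC=0 (depth now 0)
Event 5 (EXEC): [MAIN] PC=0: INC 4 -> ACC=6
Event 6 (EXEC): [MAIN] PC=1: INC 4 -> ACC=10
Event 7 (EXEC): [MAIN] PC=2: INC 3 -> ACC=13
Event 8 (EXEC): [MAIN] PC=3: DEC 1 -> ACC=12
Event 9 (EXEC): [MAIN] PC=4: INC 3 -> ACC=15
Event 10 (EXEC): [MAIN] PC=5: HALT

Answer: 15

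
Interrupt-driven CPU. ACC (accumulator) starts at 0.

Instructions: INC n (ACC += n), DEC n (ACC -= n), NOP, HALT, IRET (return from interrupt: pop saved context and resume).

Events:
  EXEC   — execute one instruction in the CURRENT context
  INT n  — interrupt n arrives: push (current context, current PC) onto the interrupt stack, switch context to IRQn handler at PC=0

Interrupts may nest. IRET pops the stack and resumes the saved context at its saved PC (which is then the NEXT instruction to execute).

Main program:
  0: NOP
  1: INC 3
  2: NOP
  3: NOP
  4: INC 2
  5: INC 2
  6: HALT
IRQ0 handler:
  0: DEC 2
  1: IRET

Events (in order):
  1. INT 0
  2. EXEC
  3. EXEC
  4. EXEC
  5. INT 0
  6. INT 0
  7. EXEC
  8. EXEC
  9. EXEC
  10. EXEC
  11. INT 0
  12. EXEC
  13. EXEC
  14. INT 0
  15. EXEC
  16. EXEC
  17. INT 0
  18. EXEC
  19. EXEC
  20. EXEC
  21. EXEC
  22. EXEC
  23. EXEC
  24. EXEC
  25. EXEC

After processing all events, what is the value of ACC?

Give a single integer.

Answer: -5

Derivation:
Event 1 (INT 0): INT 0 arrives: push (MAIN, PC=0), enter IRQ0 at PC=0 (depth now 1)
Event 2 (EXEC): [IRQ0] PC=0: DEC 2 -> ACC=-2
Event 3 (EXEC): [IRQ0] PC=1: IRET -> resume MAIN at PC=0 (depth now 0)
Event 4 (EXEC): [MAIN] PC=0: NOP
Event 5 (INT 0): INT 0 arrives: push (MAIN, PC=1), enter IRQ0 at PC=0 (depth now 1)
Event 6 (INT 0): INT 0 arrives: push (IRQ0, PC=0), enter IRQ0 at PC=0 (depth now 2)
Event 7 (EXEC): [IRQ0] PC=0: DEC 2 -> ACC=-4
Event 8 (EXEC): [IRQ0] PC=1: IRET -> resume IRQ0 at PC=0 (depth now 1)
Event 9 (EXEC): [IRQ0] PC=0: DEC 2 -> ACC=-6
Event 10 (EXEC): [IRQ0] PC=1: IRET -> resume MAIN at PC=1 (depth now 0)
Event 11 (INT 0): INT 0 arrives: push (MAIN, PC=1), enter IRQ0 at PC=0 (depth now 1)
Event 12 (EXEC): [IRQ0] PC=0: DEC 2 -> ACC=-8
Event 13 (EXEC): [IRQ0] PC=1: IRET -> resume MAIN at PC=1 (depth now 0)
Event 14 (INT 0): INT 0 arrives: push (MAIN, PC=1), enter IRQ0 at PC=0 (depth now 1)
Event 15 (EXEC): [IRQ0] PC=0: DEC 2 -> ACC=-10
Event 16 (EXEC): [IRQ0] PC=1: IRET -> resume MAIN at PC=1 (depth now 0)
Event 17 (INT 0): INT 0 arrives: push (MAIN, PC=1), enter IRQ0 at PC=0 (depth now 1)
Event 18 (EXEC): [IRQ0] PC=0: DEC 2 -> ACC=-12
Event 19 (EXEC): [IRQ0] PC=1: IRET -> resume MAIN at PC=1 (depth now 0)
Event 20 (EXEC): [MAIN] PC=1: INC 3 -> ACC=-9
Event 21 (EXEC): [MAIN] PC=2: NOP
Event 22 (EXEC): [MAIN] PC=3: NOP
Event 23 (EXEC): [MAIN] PC=4: INC 2 -> ACC=-7
Event 24 (EXEC): [MAIN] PC=5: INC 2 -> ACC=-5
Event 25 (EXEC): [MAIN] PC=6: HALT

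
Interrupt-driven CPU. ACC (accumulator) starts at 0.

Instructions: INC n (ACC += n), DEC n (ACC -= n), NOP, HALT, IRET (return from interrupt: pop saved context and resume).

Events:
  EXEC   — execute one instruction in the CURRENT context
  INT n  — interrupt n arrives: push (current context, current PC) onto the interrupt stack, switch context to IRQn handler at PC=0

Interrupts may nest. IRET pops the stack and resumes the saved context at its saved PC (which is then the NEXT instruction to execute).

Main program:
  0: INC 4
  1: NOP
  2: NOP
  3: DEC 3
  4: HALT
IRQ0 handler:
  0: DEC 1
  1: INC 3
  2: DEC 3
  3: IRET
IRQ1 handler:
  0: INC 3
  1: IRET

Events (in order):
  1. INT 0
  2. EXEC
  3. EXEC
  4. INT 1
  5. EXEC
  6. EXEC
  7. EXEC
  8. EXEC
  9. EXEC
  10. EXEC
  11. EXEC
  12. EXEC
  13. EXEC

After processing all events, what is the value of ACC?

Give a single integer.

Answer: 3

Derivation:
Event 1 (INT 0): INT 0 arrives: push (MAIN, PC=0), enter IRQ0 at PC=0 (depth now 1)
Event 2 (EXEC): [IRQ0] PC=0: DEC 1 -> ACC=-1
Event 3 (EXEC): [IRQ0] PC=1: INC 3 -> ACC=2
Event 4 (INT 1): INT 1 arrives: push (IRQ0, PC=2), enter IRQ1 at PC=0 (depth now 2)
Event 5 (EXEC): [IRQ1] PC=0: INC 3 -> ACC=5
Event 6 (EXEC): [IRQ1] PC=1: IRET -> resume IRQ0 at PC=2 (depth now 1)
Event 7 (EXEC): [IRQ0] PC=2: DEC 3 -> ACC=2
Event 8 (EXEC): [IRQ0] PC=3: IRET -> resume MAIN at PC=0 (depth now 0)
Event 9 (EXEC): [MAIN] PC=0: INC 4 -> ACC=6
Event 10 (EXEC): [MAIN] PC=1: NOP
Event 11 (EXEC): [MAIN] PC=2: NOP
Event 12 (EXEC): [MAIN] PC=3: DEC 3 -> ACC=3
Event 13 (EXEC): [MAIN] PC=4: HALT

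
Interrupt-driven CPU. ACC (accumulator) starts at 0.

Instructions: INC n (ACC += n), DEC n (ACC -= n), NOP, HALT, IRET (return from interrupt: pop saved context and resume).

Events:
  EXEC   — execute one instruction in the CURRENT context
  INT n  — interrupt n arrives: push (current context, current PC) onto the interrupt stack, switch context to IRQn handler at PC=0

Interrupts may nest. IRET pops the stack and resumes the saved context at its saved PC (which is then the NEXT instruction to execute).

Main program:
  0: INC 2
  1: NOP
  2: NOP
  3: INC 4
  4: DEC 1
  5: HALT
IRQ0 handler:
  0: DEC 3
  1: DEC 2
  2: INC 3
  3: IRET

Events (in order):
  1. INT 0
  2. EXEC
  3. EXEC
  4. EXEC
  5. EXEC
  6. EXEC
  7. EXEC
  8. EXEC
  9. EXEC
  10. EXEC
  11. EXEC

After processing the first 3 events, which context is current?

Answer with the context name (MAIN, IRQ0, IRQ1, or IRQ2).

Answer: IRQ0

Derivation:
Event 1 (INT 0): INT 0 arrives: push (MAIN, PC=0), enter IRQ0 at PC=0 (depth now 1)
Event 2 (EXEC): [IRQ0] PC=0: DEC 3 -> ACC=-3
Event 3 (EXEC): [IRQ0] PC=1: DEC 2 -> ACC=-5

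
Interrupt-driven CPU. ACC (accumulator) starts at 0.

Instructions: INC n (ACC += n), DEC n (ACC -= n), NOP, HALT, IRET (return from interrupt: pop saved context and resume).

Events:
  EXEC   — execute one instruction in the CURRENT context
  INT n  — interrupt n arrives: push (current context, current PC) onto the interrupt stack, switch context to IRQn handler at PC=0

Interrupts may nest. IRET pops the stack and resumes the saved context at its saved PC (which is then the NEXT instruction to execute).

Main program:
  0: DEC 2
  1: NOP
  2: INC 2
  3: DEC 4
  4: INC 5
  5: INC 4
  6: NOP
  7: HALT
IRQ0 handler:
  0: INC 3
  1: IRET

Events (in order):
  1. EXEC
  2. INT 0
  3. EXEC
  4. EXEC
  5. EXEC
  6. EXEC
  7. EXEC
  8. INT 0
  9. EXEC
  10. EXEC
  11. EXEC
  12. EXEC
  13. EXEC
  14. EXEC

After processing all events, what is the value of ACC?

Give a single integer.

Answer: 11

Derivation:
Event 1 (EXEC): [MAIN] PC=0: DEC 2 -> ACC=-2
Event 2 (INT 0): INT 0 arrives: push (MAIN, PC=1), enter IRQ0 at PC=0 (depth now 1)
Event 3 (EXEC): [IRQ0] PC=0: INC 3 -> ACC=1
Event 4 (EXEC): [IRQ0] PC=1: IRET -> resume MAIN at PC=1 (depth now 0)
Event 5 (EXEC): [MAIN] PC=1: NOP
Event 6 (EXEC): [MAIN] PC=2: INC 2 -> ACC=3
Event 7 (EXEC): [MAIN] PC=3: DEC 4 -> ACC=-1
Event 8 (INT 0): INT 0 arrives: push (MAIN, PC=4), enter IRQ0 at PC=0 (depth now 1)
Event 9 (EXEC): [IRQ0] PC=0: INC 3 -> ACC=2
Event 10 (EXEC): [IRQ0] PC=1: IRET -> resume MAIN at PC=4 (depth now 0)
Event 11 (EXEC): [MAIN] PC=4: INC 5 -> ACC=7
Event 12 (EXEC): [MAIN] PC=5: INC 4 -> ACC=11
Event 13 (EXEC): [MAIN] PC=6: NOP
Event 14 (EXEC): [MAIN] PC=7: HALT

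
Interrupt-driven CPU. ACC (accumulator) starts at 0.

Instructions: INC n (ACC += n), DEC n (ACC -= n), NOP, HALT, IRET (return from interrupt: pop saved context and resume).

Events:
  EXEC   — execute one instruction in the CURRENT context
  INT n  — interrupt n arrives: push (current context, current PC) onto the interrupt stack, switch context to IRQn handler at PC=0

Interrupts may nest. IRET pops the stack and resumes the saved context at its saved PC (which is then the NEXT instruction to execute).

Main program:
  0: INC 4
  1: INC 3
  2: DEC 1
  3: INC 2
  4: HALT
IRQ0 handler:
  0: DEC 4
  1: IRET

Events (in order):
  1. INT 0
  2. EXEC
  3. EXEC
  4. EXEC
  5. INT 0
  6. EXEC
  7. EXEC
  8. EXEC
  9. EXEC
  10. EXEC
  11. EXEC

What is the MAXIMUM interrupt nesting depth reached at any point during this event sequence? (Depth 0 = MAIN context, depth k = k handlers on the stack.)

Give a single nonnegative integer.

Answer: 1

Derivation:
Event 1 (INT 0): INT 0 arrives: push (MAIN, PC=0), enter IRQ0 at PC=0 (depth now 1) [depth=1]
Event 2 (EXEC): [IRQ0] PC=0: DEC 4 -> ACC=-4 [depth=1]
Event 3 (EXEC): [IRQ0] PC=1: IRET -> resume MAIN at PC=0 (depth now 0) [depth=0]
Event 4 (EXEC): [MAIN] PC=0: INC 4 -> ACC=0 [depth=0]
Event 5 (INT 0): INT 0 arrives: push (MAIN, PC=1), enter IRQ0 at PC=0 (depth now 1) [depth=1]
Event 6 (EXEC): [IRQ0] PC=0: DEC 4 -> ACC=-4 [depth=1]
Event 7 (EXEC): [IRQ0] PC=1: IRET -> resume MAIN at PC=1 (depth now 0) [depth=0]
Event 8 (EXEC): [MAIN] PC=1: INC 3 -> ACC=-1 [depth=0]
Event 9 (EXEC): [MAIN] PC=2: DEC 1 -> ACC=-2 [depth=0]
Event 10 (EXEC): [MAIN] PC=3: INC 2 -> ACC=0 [depth=0]
Event 11 (EXEC): [MAIN] PC=4: HALT [depth=0]
Max depth observed: 1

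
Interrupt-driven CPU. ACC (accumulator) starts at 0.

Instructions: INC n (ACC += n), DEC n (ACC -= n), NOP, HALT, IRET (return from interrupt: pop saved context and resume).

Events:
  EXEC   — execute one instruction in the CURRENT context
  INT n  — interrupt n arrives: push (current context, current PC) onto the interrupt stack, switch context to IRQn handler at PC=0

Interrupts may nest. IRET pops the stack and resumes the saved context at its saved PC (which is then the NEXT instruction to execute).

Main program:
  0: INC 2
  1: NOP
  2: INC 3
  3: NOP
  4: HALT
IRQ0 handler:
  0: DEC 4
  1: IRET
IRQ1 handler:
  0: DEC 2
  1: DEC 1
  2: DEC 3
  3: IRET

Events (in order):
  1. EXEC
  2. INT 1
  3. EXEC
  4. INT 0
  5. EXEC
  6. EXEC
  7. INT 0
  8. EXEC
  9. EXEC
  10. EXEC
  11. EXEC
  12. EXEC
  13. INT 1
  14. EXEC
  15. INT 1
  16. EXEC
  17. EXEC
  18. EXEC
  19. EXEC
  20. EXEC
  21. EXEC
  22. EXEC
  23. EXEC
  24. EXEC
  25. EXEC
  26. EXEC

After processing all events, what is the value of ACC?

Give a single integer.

Event 1 (EXEC): [MAIN] PC=0: INC 2 -> ACC=2
Event 2 (INT 1): INT 1 arrives: push (MAIN, PC=1), enter IRQ1 at PC=0 (depth now 1)
Event 3 (EXEC): [IRQ1] PC=0: DEC 2 -> ACC=0
Event 4 (INT 0): INT 0 arrives: push (IRQ1, PC=1), enter IRQ0 at PC=0 (depth now 2)
Event 5 (EXEC): [IRQ0] PC=0: DEC 4 -> ACC=-4
Event 6 (EXEC): [IRQ0] PC=1: IRET -> resume IRQ1 at PC=1 (depth now 1)
Event 7 (INT 0): INT 0 arrives: push (IRQ1, PC=1), enter IRQ0 at PC=0 (depth now 2)
Event 8 (EXEC): [IRQ0] PC=0: DEC 4 -> ACC=-8
Event 9 (EXEC): [IRQ0] PC=1: IRET -> resume IRQ1 at PC=1 (depth now 1)
Event 10 (EXEC): [IRQ1] PC=1: DEC 1 -> ACC=-9
Event 11 (EXEC): [IRQ1] PC=2: DEC 3 -> ACC=-12
Event 12 (EXEC): [IRQ1] PC=3: IRET -> resume MAIN at PC=1 (depth now 0)
Event 13 (INT 1): INT 1 arrives: push (MAIN, PC=1), enter IRQ1 at PC=0 (depth now 1)
Event 14 (EXEC): [IRQ1] PC=0: DEC 2 -> ACC=-14
Event 15 (INT 1): INT 1 arrives: push (IRQ1, PC=1), enter IRQ1 at PC=0 (depth now 2)
Event 16 (EXEC): [IRQ1] PC=0: DEC 2 -> ACC=-16
Event 17 (EXEC): [IRQ1] PC=1: DEC 1 -> ACC=-17
Event 18 (EXEC): [IRQ1] PC=2: DEC 3 -> ACC=-20
Event 19 (EXEC): [IRQ1] PC=3: IRET -> resume IRQ1 at PC=1 (depth now 1)
Event 20 (EXEC): [IRQ1] PC=1: DEC 1 -> ACC=-21
Event 21 (EXEC): [IRQ1] PC=2: DEC 3 -> ACC=-24
Event 22 (EXEC): [IRQ1] PC=3: IRET -> resume MAIN at PC=1 (depth now 0)
Event 23 (EXEC): [MAIN] PC=1: NOP
Event 24 (EXEC): [MAIN] PC=2: INC 3 -> ACC=-21
Event 25 (EXEC): [MAIN] PC=3: NOP
Event 26 (EXEC): [MAIN] PC=4: HALT

Answer: -21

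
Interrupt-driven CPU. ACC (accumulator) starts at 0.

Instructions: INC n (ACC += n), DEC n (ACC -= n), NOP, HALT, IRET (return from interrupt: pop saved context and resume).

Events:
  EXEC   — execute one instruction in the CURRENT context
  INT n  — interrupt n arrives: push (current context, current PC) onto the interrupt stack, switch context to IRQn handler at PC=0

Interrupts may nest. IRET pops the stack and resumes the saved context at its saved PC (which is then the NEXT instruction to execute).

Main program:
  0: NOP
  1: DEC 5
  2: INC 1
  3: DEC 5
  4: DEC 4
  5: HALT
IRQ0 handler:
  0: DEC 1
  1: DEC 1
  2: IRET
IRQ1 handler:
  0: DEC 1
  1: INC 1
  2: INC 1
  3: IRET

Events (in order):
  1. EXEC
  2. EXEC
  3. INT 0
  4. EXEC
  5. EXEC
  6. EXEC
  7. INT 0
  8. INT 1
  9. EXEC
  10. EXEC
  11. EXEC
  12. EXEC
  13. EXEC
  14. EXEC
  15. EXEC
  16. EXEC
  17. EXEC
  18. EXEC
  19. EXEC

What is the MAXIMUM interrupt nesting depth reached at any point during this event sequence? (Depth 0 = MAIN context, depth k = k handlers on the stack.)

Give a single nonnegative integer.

Event 1 (EXEC): [MAIN] PC=0: NOP [depth=0]
Event 2 (EXEC): [MAIN] PC=1: DEC 5 -> ACC=-5 [depth=0]
Event 3 (INT 0): INT 0 arrives: push (MAIN, PC=2), enter IRQ0 at PC=0 (depth now 1) [depth=1]
Event 4 (EXEC): [IRQ0] PC=0: DEC 1 -> ACC=-6 [depth=1]
Event 5 (EXEC): [IRQ0] PC=1: DEC 1 -> ACC=-7 [depth=1]
Event 6 (EXEC): [IRQ0] PC=2: IRET -> resume MAIN at PC=2 (depth now 0) [depth=0]
Event 7 (INT 0): INT 0 arrives: push (MAIN, PC=2), enter IRQ0 at PC=0 (depth now 1) [depth=1]
Event 8 (INT 1): INT 1 arrives: push (IRQ0, PC=0), enter IRQ1 at PC=0 (depth now 2) [depth=2]
Event 9 (EXEC): [IRQ1] PC=0: DEC 1 -> ACC=-8 [depth=2]
Event 10 (EXEC): [IRQ1] PC=1: INC 1 -> ACC=-7 [depth=2]
Event 11 (EXEC): [IRQ1] PC=2: INC 1 -> ACC=-6 [depth=2]
Event 12 (EXEC): [IRQ1] PC=3: IRET -> resume IRQ0 at PC=0 (depth now 1) [depth=1]
Event 13 (EXEC): [IRQ0] PC=0: DEC 1 -> ACC=-7 [depth=1]
Event 14 (EXEC): [IRQ0] PC=1: DEC 1 -> ACC=-8 [depth=1]
Event 15 (EXEC): [IRQ0] PC=2: IRET -> resume MAIN at PC=2 (depth now 0) [depth=0]
Event 16 (EXEC): [MAIN] PC=2: INC 1 -> ACC=-7 [depth=0]
Event 17 (EXEC): [MAIN] PC=3: DEC 5 -> ACC=-12 [depth=0]
Event 18 (EXEC): [MAIN] PC=4: DEC 4 -> ACC=-16 [depth=0]
Event 19 (EXEC): [MAIN] PC=5: HALT [depth=0]
Max depth observed: 2

Answer: 2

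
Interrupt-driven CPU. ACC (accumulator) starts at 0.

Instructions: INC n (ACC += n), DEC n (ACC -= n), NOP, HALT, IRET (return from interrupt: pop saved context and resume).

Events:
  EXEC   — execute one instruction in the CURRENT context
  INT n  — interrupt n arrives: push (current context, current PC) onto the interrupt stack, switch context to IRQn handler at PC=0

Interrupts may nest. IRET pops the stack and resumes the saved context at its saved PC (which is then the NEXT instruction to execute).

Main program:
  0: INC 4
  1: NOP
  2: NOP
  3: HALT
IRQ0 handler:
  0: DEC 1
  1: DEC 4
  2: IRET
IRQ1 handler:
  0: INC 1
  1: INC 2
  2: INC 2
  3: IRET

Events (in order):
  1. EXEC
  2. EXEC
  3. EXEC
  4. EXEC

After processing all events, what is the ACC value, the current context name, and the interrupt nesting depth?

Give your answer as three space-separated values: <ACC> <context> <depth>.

Event 1 (EXEC): [MAIN] PC=0: INC 4 -> ACC=4
Event 2 (EXEC): [MAIN] PC=1: NOP
Event 3 (EXEC): [MAIN] PC=2: NOP
Event 4 (EXEC): [MAIN] PC=3: HALT

Answer: 4 MAIN 0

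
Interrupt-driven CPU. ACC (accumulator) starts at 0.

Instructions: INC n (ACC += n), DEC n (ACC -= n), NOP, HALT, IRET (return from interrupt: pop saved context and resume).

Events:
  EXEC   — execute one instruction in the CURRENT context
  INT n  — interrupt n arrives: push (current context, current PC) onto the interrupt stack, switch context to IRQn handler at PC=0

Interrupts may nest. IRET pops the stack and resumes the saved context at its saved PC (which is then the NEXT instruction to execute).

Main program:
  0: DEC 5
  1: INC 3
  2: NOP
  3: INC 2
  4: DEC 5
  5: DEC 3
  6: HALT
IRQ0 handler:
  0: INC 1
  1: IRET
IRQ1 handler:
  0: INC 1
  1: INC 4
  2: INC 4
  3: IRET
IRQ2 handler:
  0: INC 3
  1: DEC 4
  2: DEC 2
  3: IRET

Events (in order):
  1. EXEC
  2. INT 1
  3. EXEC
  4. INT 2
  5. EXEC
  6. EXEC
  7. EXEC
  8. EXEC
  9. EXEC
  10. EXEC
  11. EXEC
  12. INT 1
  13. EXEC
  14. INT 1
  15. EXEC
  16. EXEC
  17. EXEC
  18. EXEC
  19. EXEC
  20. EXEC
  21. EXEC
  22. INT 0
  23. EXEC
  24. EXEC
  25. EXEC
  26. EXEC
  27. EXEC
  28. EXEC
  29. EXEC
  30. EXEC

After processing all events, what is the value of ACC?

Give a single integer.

Event 1 (EXEC): [MAIN] PC=0: DEC 5 -> ACC=-5
Event 2 (INT 1): INT 1 arrives: push (MAIN, PC=1), enter IRQ1 at PC=0 (depth now 1)
Event 3 (EXEC): [IRQ1] PC=0: INC 1 -> ACC=-4
Event 4 (INT 2): INT 2 arrives: push (IRQ1, PC=1), enter IRQ2 at PC=0 (depth now 2)
Event 5 (EXEC): [IRQ2] PC=0: INC 3 -> ACC=-1
Event 6 (EXEC): [IRQ2] PC=1: DEC 4 -> ACC=-5
Event 7 (EXEC): [IRQ2] PC=2: DEC 2 -> ACC=-7
Event 8 (EXEC): [IRQ2] PC=3: IRET -> resume IRQ1 at PC=1 (depth now 1)
Event 9 (EXEC): [IRQ1] PC=1: INC 4 -> ACC=-3
Event 10 (EXEC): [IRQ1] PC=2: INC 4 -> ACC=1
Event 11 (EXEC): [IRQ1] PC=3: IRET -> resume MAIN at PC=1 (depth now 0)
Event 12 (INT 1): INT 1 arrives: push (MAIN, PC=1), enter IRQ1 at PC=0 (depth now 1)
Event 13 (EXEC): [IRQ1] PC=0: INC 1 -> ACC=2
Event 14 (INT 1): INT 1 arrives: push (IRQ1, PC=1), enter IRQ1 at PC=0 (depth now 2)
Event 15 (EXEC): [IRQ1] PC=0: INC 1 -> ACC=3
Event 16 (EXEC): [IRQ1] PC=1: INC 4 -> ACC=7
Event 17 (EXEC): [IRQ1] PC=2: INC 4 -> ACC=11
Event 18 (EXEC): [IRQ1] PC=3: IRET -> resume IRQ1 at PC=1 (depth now 1)
Event 19 (EXEC): [IRQ1] PC=1: INC 4 -> ACC=15
Event 20 (EXEC): [IRQ1] PC=2: INC 4 -> ACC=19
Event 21 (EXEC): [IRQ1] PC=3: IRET -> resume MAIN at PC=1 (depth now 0)
Event 22 (INT 0): INT 0 arrives: push (MAIN, PC=1), enter IRQ0 at PC=0 (depth now 1)
Event 23 (EXEC): [IRQ0] PC=0: INC 1 -> ACC=20
Event 24 (EXEC): [IRQ0] PC=1: IRET -> resume MAIN at PC=1 (depth now 0)
Event 25 (EXEC): [MAIN] PC=1: INC 3 -> ACC=23
Event 26 (EXEC): [MAIN] PC=2: NOP
Event 27 (EXEC): [MAIN] PC=3: INC 2 -> ACC=25
Event 28 (EXEC): [MAIN] PC=4: DEC 5 -> ACC=20
Event 29 (EXEC): [MAIN] PC=5: DEC 3 -> ACC=17
Event 30 (EXEC): [MAIN] PC=6: HALT

Answer: 17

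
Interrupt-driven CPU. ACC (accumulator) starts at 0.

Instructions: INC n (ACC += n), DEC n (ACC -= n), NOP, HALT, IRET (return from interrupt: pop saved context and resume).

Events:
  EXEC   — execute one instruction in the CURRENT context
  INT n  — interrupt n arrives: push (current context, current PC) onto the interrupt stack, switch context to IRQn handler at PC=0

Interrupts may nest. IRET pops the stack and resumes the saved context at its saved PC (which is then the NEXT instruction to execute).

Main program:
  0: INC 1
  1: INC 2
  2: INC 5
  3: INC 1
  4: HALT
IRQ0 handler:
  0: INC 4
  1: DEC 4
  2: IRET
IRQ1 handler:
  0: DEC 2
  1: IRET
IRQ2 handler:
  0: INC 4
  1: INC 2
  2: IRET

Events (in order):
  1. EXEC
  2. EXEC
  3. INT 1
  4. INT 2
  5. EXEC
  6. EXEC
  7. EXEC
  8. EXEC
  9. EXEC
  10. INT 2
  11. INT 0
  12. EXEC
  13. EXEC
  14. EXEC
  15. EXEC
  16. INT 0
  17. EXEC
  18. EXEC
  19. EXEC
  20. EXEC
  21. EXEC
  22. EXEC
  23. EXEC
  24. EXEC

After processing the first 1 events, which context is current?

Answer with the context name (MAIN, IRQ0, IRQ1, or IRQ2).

Answer: MAIN

Derivation:
Event 1 (EXEC): [MAIN] PC=0: INC 1 -> ACC=1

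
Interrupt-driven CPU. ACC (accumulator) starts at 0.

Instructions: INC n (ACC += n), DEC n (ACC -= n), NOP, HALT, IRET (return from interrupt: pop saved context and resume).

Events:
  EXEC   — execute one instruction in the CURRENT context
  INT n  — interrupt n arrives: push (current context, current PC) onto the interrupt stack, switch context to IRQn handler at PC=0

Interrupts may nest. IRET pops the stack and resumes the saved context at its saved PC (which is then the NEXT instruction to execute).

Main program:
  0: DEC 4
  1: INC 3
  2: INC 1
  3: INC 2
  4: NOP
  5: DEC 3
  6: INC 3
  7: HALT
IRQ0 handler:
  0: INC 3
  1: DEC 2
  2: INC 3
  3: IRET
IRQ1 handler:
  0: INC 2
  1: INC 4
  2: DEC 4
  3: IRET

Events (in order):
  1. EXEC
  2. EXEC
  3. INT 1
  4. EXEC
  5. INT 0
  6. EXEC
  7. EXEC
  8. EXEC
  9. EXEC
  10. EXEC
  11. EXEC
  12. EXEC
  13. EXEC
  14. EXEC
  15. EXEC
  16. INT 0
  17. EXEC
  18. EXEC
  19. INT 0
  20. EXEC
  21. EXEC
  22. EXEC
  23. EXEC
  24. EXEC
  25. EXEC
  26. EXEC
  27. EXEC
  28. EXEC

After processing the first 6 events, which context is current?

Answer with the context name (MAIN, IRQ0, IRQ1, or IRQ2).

Event 1 (EXEC): [MAIN] PC=0: DEC 4 -> ACC=-4
Event 2 (EXEC): [MAIN] PC=1: INC 3 -> ACC=-1
Event 3 (INT 1): INT 1 arrives: push (MAIN, PC=2), enter IRQ1 at PC=0 (depth now 1)
Event 4 (EXEC): [IRQ1] PC=0: INC 2 -> ACC=1
Event 5 (INT 0): INT 0 arrives: push (IRQ1, PC=1), enter IRQ0 at PC=0 (depth now 2)
Event 6 (EXEC): [IRQ0] PC=0: INC 3 -> ACC=4

Answer: IRQ0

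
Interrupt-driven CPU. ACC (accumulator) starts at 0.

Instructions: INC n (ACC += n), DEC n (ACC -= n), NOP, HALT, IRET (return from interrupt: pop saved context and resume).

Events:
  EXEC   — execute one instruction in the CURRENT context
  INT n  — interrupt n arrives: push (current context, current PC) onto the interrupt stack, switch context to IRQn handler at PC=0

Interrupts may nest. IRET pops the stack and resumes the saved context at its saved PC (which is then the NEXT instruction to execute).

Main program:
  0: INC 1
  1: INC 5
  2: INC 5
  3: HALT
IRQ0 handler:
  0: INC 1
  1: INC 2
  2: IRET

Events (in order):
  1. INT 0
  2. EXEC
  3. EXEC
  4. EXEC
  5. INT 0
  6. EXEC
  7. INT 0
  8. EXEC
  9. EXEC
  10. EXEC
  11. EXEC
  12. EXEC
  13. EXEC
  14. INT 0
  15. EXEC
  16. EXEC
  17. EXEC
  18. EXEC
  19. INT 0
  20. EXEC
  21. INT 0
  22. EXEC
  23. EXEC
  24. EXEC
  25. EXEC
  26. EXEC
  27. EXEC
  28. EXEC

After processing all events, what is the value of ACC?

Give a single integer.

Event 1 (INT 0): INT 0 arrives: push (MAIN, PC=0), enter IRQ0 at PC=0 (depth now 1)
Event 2 (EXEC): [IRQ0] PC=0: INC 1 -> ACC=1
Event 3 (EXEC): [IRQ0] PC=1: INC 2 -> ACC=3
Event 4 (EXEC): [IRQ0] PC=2: IRET -> resume MAIN at PC=0 (depth now 0)
Event 5 (INT 0): INT 0 arrives: push (MAIN, PC=0), enter IRQ0 at PC=0 (depth now 1)
Event 6 (EXEC): [IRQ0] PC=0: INC 1 -> ACC=4
Event 7 (INT 0): INT 0 arrives: push (IRQ0, PC=1), enter IRQ0 at PC=0 (depth now 2)
Event 8 (EXEC): [IRQ0] PC=0: INC 1 -> ACC=5
Event 9 (EXEC): [IRQ0] PC=1: INC 2 -> ACC=7
Event 10 (EXEC): [IRQ0] PC=2: IRET -> resume IRQ0 at PC=1 (depth now 1)
Event 11 (EXEC): [IRQ0] PC=1: INC 2 -> ACC=9
Event 12 (EXEC): [IRQ0] PC=2: IRET -> resume MAIN at PC=0 (depth now 0)
Event 13 (EXEC): [MAIN] PC=0: INC 1 -> ACC=10
Event 14 (INT 0): INT 0 arrives: push (MAIN, PC=1), enter IRQ0 at PC=0 (depth now 1)
Event 15 (EXEC): [IRQ0] PC=0: INC 1 -> ACC=11
Event 16 (EXEC): [IRQ0] PC=1: INC 2 -> ACC=13
Event 17 (EXEC): [IRQ0] PC=2: IRET -> resume MAIN at PC=1 (depth now 0)
Event 18 (EXEC): [MAIN] PC=1: INC 5 -> ACC=18
Event 19 (INT 0): INT 0 arrives: push (MAIN, PC=2), enter IRQ0 at PC=0 (depth now 1)
Event 20 (EXEC): [IRQ0] PC=0: INC 1 -> ACC=19
Event 21 (INT 0): INT 0 arrives: push (IRQ0, PC=1), enter IRQ0 at PC=0 (depth now 2)
Event 22 (EXEC): [IRQ0] PC=0: INC 1 -> ACC=20
Event 23 (EXEC): [IRQ0] PC=1: INC 2 -> ACC=22
Event 24 (EXEC): [IRQ0] PC=2: IRET -> resume IRQ0 at PC=1 (depth now 1)
Event 25 (EXEC): [IRQ0] PC=1: INC 2 -> ACC=24
Event 26 (EXEC): [IRQ0] PC=2: IRET -> resume MAIN at PC=2 (depth now 0)
Event 27 (EXEC): [MAIN] PC=2: INC 5 -> ACC=29
Event 28 (EXEC): [MAIN] PC=3: HALT

Answer: 29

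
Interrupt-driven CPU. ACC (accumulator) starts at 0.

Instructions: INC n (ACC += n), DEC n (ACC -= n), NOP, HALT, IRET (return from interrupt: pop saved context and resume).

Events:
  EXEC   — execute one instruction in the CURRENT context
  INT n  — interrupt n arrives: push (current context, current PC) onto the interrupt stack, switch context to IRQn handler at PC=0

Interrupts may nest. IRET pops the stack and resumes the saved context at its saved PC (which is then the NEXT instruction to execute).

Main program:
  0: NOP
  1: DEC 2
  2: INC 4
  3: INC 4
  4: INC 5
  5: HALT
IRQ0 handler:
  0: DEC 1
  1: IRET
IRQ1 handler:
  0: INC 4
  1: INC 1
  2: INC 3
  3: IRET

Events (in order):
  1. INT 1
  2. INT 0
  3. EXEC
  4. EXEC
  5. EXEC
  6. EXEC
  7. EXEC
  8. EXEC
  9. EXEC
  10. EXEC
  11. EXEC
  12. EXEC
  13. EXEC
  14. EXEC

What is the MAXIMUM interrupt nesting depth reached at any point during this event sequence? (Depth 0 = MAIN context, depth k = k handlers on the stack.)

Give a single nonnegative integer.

Event 1 (INT 1): INT 1 arrives: push (MAIN, PC=0), enter IRQ1 at PC=0 (depth now 1) [depth=1]
Event 2 (INT 0): INT 0 arrives: push (IRQ1, PC=0), enter IRQ0 at PC=0 (depth now 2) [depth=2]
Event 3 (EXEC): [IRQ0] PC=0: DEC 1 -> ACC=-1 [depth=2]
Event 4 (EXEC): [IRQ0] PC=1: IRET -> resume IRQ1 at PC=0 (depth now 1) [depth=1]
Event 5 (EXEC): [IRQ1] PC=0: INC 4 -> ACC=3 [depth=1]
Event 6 (EXEC): [IRQ1] PC=1: INC 1 -> ACC=4 [depth=1]
Event 7 (EXEC): [IRQ1] PC=2: INC 3 -> ACC=7 [depth=1]
Event 8 (EXEC): [IRQ1] PC=3: IRET -> resume MAIN at PC=0 (depth now 0) [depth=0]
Event 9 (EXEC): [MAIN] PC=0: NOP [depth=0]
Event 10 (EXEC): [MAIN] PC=1: DEC 2 -> ACC=5 [depth=0]
Event 11 (EXEC): [MAIN] PC=2: INC 4 -> ACC=9 [depth=0]
Event 12 (EXEC): [MAIN] PC=3: INC 4 -> ACC=13 [depth=0]
Event 13 (EXEC): [MAIN] PC=4: INC 5 -> ACC=18 [depth=0]
Event 14 (EXEC): [MAIN] PC=5: HALT [depth=0]
Max depth observed: 2

Answer: 2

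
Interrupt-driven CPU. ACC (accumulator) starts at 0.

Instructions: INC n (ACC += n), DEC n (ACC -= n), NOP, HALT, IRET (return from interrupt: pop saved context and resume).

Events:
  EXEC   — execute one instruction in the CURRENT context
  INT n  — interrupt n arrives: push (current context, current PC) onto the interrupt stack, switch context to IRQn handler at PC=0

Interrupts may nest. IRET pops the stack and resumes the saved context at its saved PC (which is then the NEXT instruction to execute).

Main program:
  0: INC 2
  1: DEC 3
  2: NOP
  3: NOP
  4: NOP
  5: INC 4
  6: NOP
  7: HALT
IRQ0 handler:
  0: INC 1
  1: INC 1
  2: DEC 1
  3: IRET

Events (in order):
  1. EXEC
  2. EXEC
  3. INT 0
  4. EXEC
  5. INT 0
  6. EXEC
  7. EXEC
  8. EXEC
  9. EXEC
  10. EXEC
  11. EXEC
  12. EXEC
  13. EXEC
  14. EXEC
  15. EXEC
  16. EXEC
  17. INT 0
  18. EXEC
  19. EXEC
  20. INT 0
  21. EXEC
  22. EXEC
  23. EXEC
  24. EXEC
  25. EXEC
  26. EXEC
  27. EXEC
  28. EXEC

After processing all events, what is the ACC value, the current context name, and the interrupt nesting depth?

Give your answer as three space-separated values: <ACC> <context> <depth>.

Event 1 (EXEC): [MAIN] PC=0: INC 2 -> ACC=2
Event 2 (EXEC): [MAIN] PC=1: DEC 3 -> ACC=-1
Event 3 (INT 0): INT 0 arrives: push (MAIN, PC=2), enter IRQ0 at PC=0 (depth now 1)
Event 4 (EXEC): [IRQ0] PC=0: INC 1 -> ACC=0
Event 5 (INT 0): INT 0 arrives: push (IRQ0, PC=1), enter IRQ0 at PC=0 (depth now 2)
Event 6 (EXEC): [IRQ0] PC=0: INC 1 -> ACC=1
Event 7 (EXEC): [IRQ0] PC=1: INC 1 -> ACC=2
Event 8 (EXEC): [IRQ0] PC=2: DEC 1 -> ACC=1
Event 9 (EXEC): [IRQ0] PC=3: IRET -> resume IRQ0 at PC=1 (depth now 1)
Event 10 (EXEC): [IRQ0] PC=1: INC 1 -> ACC=2
Event 11 (EXEC): [IRQ0] PC=2: DEC 1 -> ACC=1
Event 12 (EXEC): [IRQ0] PC=3: IRET -> resume MAIN at PC=2 (depth now 0)
Event 13 (EXEC): [MAIN] PC=2: NOP
Event 14 (EXEC): [MAIN] PC=3: NOP
Event 15 (EXEC): [MAIN] PC=4: NOP
Event 16 (EXEC): [MAIN] PC=5: INC 4 -> ACC=5
Event 17 (INT 0): INT 0 arrives: push (MAIN, PC=6), enter IRQ0 at PC=0 (depth now 1)
Event 18 (EXEC): [IRQ0] PC=0: INC 1 -> ACC=6
Event 19 (EXEC): [IRQ0] PC=1: INC 1 -> ACC=7
Event 20 (INT 0): INT 0 arrives: push (IRQ0, PC=2), enter IRQ0 at PC=0 (depth now 2)
Event 21 (EXEC): [IRQ0] PC=0: INC 1 -> ACC=8
Event 22 (EXEC): [IRQ0] PC=1: INC 1 -> ACC=9
Event 23 (EXEC): [IRQ0] PC=2: DEC 1 -> ACC=8
Event 24 (EXEC): [IRQ0] PC=3: IRET -> resume IRQ0 at PC=2 (depth now 1)
Event 25 (EXEC): [IRQ0] PC=2: DEC 1 -> ACC=7
Event 26 (EXEC): [IRQ0] PC=3: IRET -> resume MAIN at PC=6 (depth now 0)
Event 27 (EXEC): [MAIN] PC=6: NOP
Event 28 (EXEC): [MAIN] PC=7: HALT

Answer: 7 MAIN 0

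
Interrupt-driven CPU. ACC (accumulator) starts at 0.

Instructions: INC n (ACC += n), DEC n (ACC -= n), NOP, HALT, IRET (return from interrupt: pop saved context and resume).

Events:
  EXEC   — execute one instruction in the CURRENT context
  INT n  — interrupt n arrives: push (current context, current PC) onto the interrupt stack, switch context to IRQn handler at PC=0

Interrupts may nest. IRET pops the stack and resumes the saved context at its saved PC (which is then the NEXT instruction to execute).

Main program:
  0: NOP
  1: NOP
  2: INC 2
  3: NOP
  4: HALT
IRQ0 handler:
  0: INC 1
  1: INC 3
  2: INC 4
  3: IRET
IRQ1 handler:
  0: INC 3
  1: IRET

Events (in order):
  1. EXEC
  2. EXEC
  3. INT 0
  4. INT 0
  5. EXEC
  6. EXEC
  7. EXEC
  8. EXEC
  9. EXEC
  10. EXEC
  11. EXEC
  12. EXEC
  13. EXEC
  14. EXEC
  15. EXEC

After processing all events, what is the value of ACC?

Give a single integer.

Answer: 18

Derivation:
Event 1 (EXEC): [MAIN] PC=0: NOP
Event 2 (EXEC): [MAIN] PC=1: NOP
Event 3 (INT 0): INT 0 arrives: push (MAIN, PC=2), enter IRQ0 at PC=0 (depth now 1)
Event 4 (INT 0): INT 0 arrives: push (IRQ0, PC=0), enter IRQ0 at PC=0 (depth now 2)
Event 5 (EXEC): [IRQ0] PC=0: INC 1 -> ACC=1
Event 6 (EXEC): [IRQ0] PC=1: INC 3 -> ACC=4
Event 7 (EXEC): [IRQ0] PC=2: INC 4 -> ACC=8
Event 8 (EXEC): [IRQ0] PC=3: IRET -> resume IRQ0 at PC=0 (depth now 1)
Event 9 (EXEC): [IRQ0] PC=0: INC 1 -> ACC=9
Event 10 (EXEC): [IRQ0] PC=1: INC 3 -> ACC=12
Event 11 (EXEC): [IRQ0] PC=2: INC 4 -> ACC=16
Event 12 (EXEC): [IRQ0] PC=3: IRET -> resume MAIN at PC=2 (depth now 0)
Event 13 (EXEC): [MAIN] PC=2: INC 2 -> ACC=18
Event 14 (EXEC): [MAIN] PC=3: NOP
Event 15 (EXEC): [MAIN] PC=4: HALT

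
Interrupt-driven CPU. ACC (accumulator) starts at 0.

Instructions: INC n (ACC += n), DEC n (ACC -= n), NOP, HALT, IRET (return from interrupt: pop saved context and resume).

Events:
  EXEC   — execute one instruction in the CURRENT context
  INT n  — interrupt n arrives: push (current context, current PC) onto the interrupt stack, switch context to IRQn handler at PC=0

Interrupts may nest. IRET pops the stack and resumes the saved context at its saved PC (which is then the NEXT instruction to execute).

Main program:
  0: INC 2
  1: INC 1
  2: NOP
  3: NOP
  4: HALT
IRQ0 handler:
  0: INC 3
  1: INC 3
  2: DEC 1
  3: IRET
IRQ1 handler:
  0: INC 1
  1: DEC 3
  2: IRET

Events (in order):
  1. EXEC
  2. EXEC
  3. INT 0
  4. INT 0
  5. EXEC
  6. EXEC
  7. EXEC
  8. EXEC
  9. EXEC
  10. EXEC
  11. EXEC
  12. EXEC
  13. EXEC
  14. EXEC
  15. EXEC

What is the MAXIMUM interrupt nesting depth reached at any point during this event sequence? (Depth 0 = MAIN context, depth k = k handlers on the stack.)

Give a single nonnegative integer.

Event 1 (EXEC): [MAIN] PC=0: INC 2 -> ACC=2 [depth=0]
Event 2 (EXEC): [MAIN] PC=1: INC 1 -> ACC=3 [depth=0]
Event 3 (INT 0): INT 0 arrives: push (MAIN, PC=2), enter IRQ0 at PC=0 (depth now 1) [depth=1]
Event 4 (INT 0): INT 0 arrives: push (IRQ0, PC=0), enter IRQ0 at PC=0 (depth now 2) [depth=2]
Event 5 (EXEC): [IRQ0] PC=0: INC 3 -> ACC=6 [depth=2]
Event 6 (EXEC): [IRQ0] PC=1: INC 3 -> ACC=9 [depth=2]
Event 7 (EXEC): [IRQ0] PC=2: DEC 1 -> ACC=8 [depth=2]
Event 8 (EXEC): [IRQ0] PC=3: IRET -> resume IRQ0 at PC=0 (depth now 1) [depth=1]
Event 9 (EXEC): [IRQ0] PC=0: INC 3 -> ACC=11 [depth=1]
Event 10 (EXEC): [IRQ0] PC=1: INC 3 -> ACC=14 [depth=1]
Event 11 (EXEC): [IRQ0] PC=2: DEC 1 -> ACC=13 [depth=1]
Event 12 (EXEC): [IRQ0] PC=3: IRET -> resume MAIN at PC=2 (depth now 0) [depth=0]
Event 13 (EXEC): [MAIN] PC=2: NOP [depth=0]
Event 14 (EXEC): [MAIN] PC=3: NOP [depth=0]
Event 15 (EXEC): [MAIN] PC=4: HALT [depth=0]
Max depth observed: 2

Answer: 2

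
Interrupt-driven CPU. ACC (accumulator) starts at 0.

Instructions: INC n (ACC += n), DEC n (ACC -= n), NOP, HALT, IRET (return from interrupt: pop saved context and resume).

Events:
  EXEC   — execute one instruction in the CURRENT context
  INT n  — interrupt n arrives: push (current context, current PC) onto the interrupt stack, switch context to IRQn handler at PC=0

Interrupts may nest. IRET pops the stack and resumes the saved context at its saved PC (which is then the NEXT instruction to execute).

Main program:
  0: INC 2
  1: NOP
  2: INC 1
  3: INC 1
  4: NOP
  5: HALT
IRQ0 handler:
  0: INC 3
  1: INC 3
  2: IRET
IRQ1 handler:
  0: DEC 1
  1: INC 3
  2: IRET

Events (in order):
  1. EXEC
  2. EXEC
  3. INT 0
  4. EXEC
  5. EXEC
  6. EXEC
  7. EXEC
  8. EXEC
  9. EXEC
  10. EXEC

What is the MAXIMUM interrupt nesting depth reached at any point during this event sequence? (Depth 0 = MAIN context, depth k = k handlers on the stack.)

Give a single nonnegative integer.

Answer: 1

Derivation:
Event 1 (EXEC): [MAIN] PC=0: INC 2 -> ACC=2 [depth=0]
Event 2 (EXEC): [MAIN] PC=1: NOP [depth=0]
Event 3 (INT 0): INT 0 arrives: push (MAIN, PC=2), enter IRQ0 at PC=0 (depth now 1) [depth=1]
Event 4 (EXEC): [IRQ0] PC=0: INC 3 -> ACC=5 [depth=1]
Event 5 (EXEC): [IRQ0] PC=1: INC 3 -> ACC=8 [depth=1]
Event 6 (EXEC): [IRQ0] PC=2: IRET -> resume MAIN at PC=2 (depth now 0) [depth=0]
Event 7 (EXEC): [MAIN] PC=2: INC 1 -> ACC=9 [depth=0]
Event 8 (EXEC): [MAIN] PC=3: INC 1 -> ACC=10 [depth=0]
Event 9 (EXEC): [MAIN] PC=4: NOP [depth=0]
Event 10 (EXEC): [MAIN] PC=5: HALT [depth=0]
Max depth observed: 1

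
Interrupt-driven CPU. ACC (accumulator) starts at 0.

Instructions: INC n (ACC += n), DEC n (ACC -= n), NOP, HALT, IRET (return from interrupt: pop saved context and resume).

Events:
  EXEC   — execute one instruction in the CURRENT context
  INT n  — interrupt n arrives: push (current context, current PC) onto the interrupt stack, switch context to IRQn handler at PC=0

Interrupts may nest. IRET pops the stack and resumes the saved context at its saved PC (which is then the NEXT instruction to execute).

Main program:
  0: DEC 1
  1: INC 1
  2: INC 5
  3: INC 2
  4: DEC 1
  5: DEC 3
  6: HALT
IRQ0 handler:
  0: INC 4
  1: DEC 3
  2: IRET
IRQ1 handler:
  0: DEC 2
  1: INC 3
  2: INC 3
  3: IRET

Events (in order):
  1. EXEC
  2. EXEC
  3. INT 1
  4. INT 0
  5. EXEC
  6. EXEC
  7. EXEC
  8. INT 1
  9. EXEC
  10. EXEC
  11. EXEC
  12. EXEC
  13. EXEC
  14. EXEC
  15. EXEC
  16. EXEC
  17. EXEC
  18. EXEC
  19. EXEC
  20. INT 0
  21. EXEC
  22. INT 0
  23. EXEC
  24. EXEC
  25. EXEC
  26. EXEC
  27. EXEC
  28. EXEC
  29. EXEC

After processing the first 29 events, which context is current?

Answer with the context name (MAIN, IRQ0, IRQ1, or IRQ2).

Answer: MAIN

Derivation:
Event 1 (EXEC): [MAIN] PC=0: DEC 1 -> ACC=-1
Event 2 (EXEC): [MAIN] PC=1: INC 1 -> ACC=0
Event 3 (INT 1): INT 1 arrives: push (MAIN, PC=2), enter IRQ1 at PC=0 (depth now 1)
Event 4 (INT 0): INT 0 arrives: push (IRQ1, PC=0), enter IRQ0 at PC=0 (depth now 2)
Event 5 (EXEC): [IRQ0] PC=0: INC 4 -> ACC=4
Event 6 (EXEC): [IRQ0] PC=1: DEC 3 -> ACC=1
Event 7 (EXEC): [IRQ0] PC=2: IRET -> resume IRQ1 at PC=0 (depth now 1)
Event 8 (INT 1): INT 1 arrives: push (IRQ1, PC=0), enter IRQ1 at PC=0 (depth now 2)
Event 9 (EXEC): [IRQ1] PC=0: DEC 2 -> ACC=-1
Event 10 (EXEC): [IRQ1] PC=1: INC 3 -> ACC=2
Event 11 (EXEC): [IRQ1] PC=2: INC 3 -> ACC=5
Event 12 (EXEC): [IRQ1] PC=3: IRET -> resume IRQ1 at PC=0 (depth now 1)
Event 13 (EXEC): [IRQ1] PC=0: DEC 2 -> ACC=3
Event 14 (EXEC): [IRQ1] PC=1: INC 3 -> ACC=6
Event 15 (EXEC): [IRQ1] PC=2: INC 3 -> ACC=9
Event 16 (EXEC): [IRQ1] PC=3: IRET -> resume MAIN at PC=2 (depth now 0)
Event 17 (EXEC): [MAIN] PC=2: INC 5 -> ACC=14
Event 18 (EXEC): [MAIN] PC=3: INC 2 -> ACC=16
Event 19 (EXEC): [MAIN] PC=4: DEC 1 -> ACC=15
Event 20 (INT 0): INT 0 arrives: push (MAIN, PC=5), enter IRQ0 at PC=0 (depth now 1)
Event 21 (EXEC): [IRQ0] PC=0: INC 4 -> ACC=19
Event 22 (INT 0): INT 0 arrives: push (IRQ0, PC=1), enter IRQ0 at PC=0 (depth now 2)
Event 23 (EXEC): [IRQ0] PC=0: INC 4 -> ACC=23
Event 24 (EXEC): [IRQ0] PC=1: DEC 3 -> ACC=20
Event 25 (EXEC): [IRQ0] PC=2: IRET -> resume IRQ0 at PC=1 (depth now 1)
Event 26 (EXEC): [IRQ0] PC=1: DEC 3 -> ACC=17
Event 27 (EXEC): [IRQ0] PC=2: IRET -> resume MAIN at PC=5 (depth now 0)
Event 28 (EXEC): [MAIN] PC=5: DEC 3 -> ACC=14
Event 29 (EXEC): [MAIN] PC=6: HALT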